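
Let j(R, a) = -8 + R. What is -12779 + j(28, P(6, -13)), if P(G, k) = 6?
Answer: -12759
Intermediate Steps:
-12779 + j(28, P(6, -13)) = -12779 + (-8 + 28) = -12779 + 20 = -12759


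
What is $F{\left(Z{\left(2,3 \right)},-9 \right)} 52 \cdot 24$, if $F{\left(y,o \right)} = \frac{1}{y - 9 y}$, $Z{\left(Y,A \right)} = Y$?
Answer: $-78$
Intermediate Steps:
$F{\left(y,o \right)} = - \frac{1}{8 y}$ ($F{\left(y,o \right)} = \frac{1}{\left(-8\right) y} = - \frac{1}{8 y}$)
$F{\left(Z{\left(2,3 \right)},-9 \right)} 52 \cdot 24 = - \frac{1}{8 \cdot 2} \cdot 52 \cdot 24 = \left(- \frac{1}{8}\right) \frac{1}{2} \cdot 52 \cdot 24 = \left(- \frac{1}{16}\right) 52 \cdot 24 = \left(- \frac{13}{4}\right) 24 = -78$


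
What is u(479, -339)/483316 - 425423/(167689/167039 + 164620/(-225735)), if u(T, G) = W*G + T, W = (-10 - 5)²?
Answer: -387649268949763914314/250244501071763 ≈ -1.5491e+6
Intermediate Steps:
W = 225 (W = (-15)² = 225)
u(T, G) = T + 225*G (u(T, G) = 225*G + T = T + 225*G)
u(479, -339)/483316 - 425423/(167689/167039 + 164620/(-225735)) = (479 + 225*(-339))/483316 - 425423/(167689/167039 + 164620/(-225735)) = (479 - 76275)*(1/483316) - 425423/(167689*(1/167039) + 164620*(-1/225735)) = -75796*1/483316 - 425423/(167689/167039 - 32924/45147) = -18949/120829 - 425423/2071063247/7541309733 = -18949/120829 - 425423*7541309733/2071063247 = -18949/120829 - 3208246610542059/2071063247 = -387649268949763914314/250244501071763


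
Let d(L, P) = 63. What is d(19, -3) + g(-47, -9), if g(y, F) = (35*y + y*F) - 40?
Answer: -1199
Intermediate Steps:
g(y, F) = -40 + 35*y + F*y (g(y, F) = (35*y + F*y) - 40 = -40 + 35*y + F*y)
d(19, -3) + g(-47, -9) = 63 + (-40 + 35*(-47) - 9*(-47)) = 63 + (-40 - 1645 + 423) = 63 - 1262 = -1199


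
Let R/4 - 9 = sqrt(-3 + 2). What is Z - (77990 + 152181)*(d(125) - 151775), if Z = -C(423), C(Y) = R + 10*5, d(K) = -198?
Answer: 34979777297 - 4*I ≈ 3.498e+10 - 4.0*I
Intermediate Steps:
R = 36 + 4*I (R = 36 + 4*sqrt(-3 + 2) = 36 + 4*sqrt(-1) = 36 + 4*I ≈ 36.0 + 4.0*I)
C(Y) = 86 + 4*I (C(Y) = (36 + 4*I) + 10*5 = (36 + 4*I) + 50 = 86 + 4*I)
Z = -86 - 4*I (Z = -(86 + 4*I) = -86 - 4*I ≈ -86.0 - 4.0*I)
Z - (77990 + 152181)*(d(125) - 151775) = (-86 - 4*I) - (77990 + 152181)*(-198 - 151775) = (-86 - 4*I) - 230171*(-151973) = (-86 - 4*I) - 1*(-34979777383) = (-86 - 4*I) + 34979777383 = 34979777297 - 4*I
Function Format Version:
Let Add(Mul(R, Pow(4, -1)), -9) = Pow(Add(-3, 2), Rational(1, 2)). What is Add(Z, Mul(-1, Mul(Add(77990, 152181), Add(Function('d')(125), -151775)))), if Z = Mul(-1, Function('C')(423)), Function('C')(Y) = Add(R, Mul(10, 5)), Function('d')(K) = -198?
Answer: Add(34979777297, Mul(-4, I)) ≈ Add(3.4980e+10, Mul(-4.0000, I))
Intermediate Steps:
R = Add(36, Mul(4, I)) (R = Add(36, Mul(4, Pow(Add(-3, 2), Rational(1, 2)))) = Add(36, Mul(4, Pow(-1, Rational(1, 2)))) = Add(36, Mul(4, I)) ≈ Add(36.000, Mul(4.0000, I)))
Function('C')(Y) = Add(86, Mul(4, I)) (Function('C')(Y) = Add(Add(36, Mul(4, I)), Mul(10, 5)) = Add(Add(36, Mul(4, I)), 50) = Add(86, Mul(4, I)))
Z = Add(-86, Mul(-4, I)) (Z = Mul(-1, Add(86, Mul(4, I))) = Add(-86, Mul(-4, I)) ≈ Add(-86.000, Mul(-4.0000, I)))
Add(Z, Mul(-1, Mul(Add(77990, 152181), Add(Function('d')(125), -151775)))) = Add(Add(-86, Mul(-4, I)), Mul(-1, Mul(Add(77990, 152181), Add(-198, -151775)))) = Add(Add(-86, Mul(-4, I)), Mul(-1, Mul(230171, -151973))) = Add(Add(-86, Mul(-4, I)), Mul(-1, -34979777383)) = Add(Add(-86, Mul(-4, I)), 34979777383) = Add(34979777297, Mul(-4, I))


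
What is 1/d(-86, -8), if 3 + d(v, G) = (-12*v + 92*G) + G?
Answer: 1/285 ≈ 0.0035088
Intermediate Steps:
d(v, G) = -3 - 12*v + 93*G (d(v, G) = -3 + ((-12*v + 92*G) + G) = -3 + (-12*v + 93*G) = -3 - 12*v + 93*G)
1/d(-86, -8) = 1/(-3 - 12*(-86) + 93*(-8)) = 1/(-3 + 1032 - 744) = 1/285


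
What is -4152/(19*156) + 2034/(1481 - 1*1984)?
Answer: -676436/124241 ≈ -5.4445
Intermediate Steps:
-4152/(19*156) + 2034/(1481 - 1*1984) = -4152/2964 + 2034/(1481 - 1984) = -4152*1/2964 + 2034/(-503) = -346/247 + 2034*(-1/503) = -346/247 - 2034/503 = -676436/124241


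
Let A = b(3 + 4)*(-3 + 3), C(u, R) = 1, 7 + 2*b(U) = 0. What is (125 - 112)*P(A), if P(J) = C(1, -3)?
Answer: 13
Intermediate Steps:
b(U) = -7/2 (b(U) = -7/2 + (½)*0 = -7/2 + 0 = -7/2)
A = 0 (A = -7*(-3 + 3)/2 = -7/2*0 = 0)
P(J) = 1
(125 - 112)*P(A) = (125 - 112)*1 = 13*1 = 13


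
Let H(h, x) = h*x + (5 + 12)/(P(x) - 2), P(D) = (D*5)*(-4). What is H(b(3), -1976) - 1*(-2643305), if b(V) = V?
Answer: 104223864303/39518 ≈ 2.6374e+6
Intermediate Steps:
P(D) = -20*D (P(D) = (5*D)*(-4) = -20*D)
H(h, x) = 17/(-2 - 20*x) + h*x (H(h, x) = h*x + (5 + 12)/(-20*x - 2) = h*x + 17/(-2 - 20*x) = 17/(-2 - 20*x) + h*x)
H(b(3), -1976) - 1*(-2643305) = (-17 + 2*3*(-1976) + 20*3*(-1976)**2)/(2*(1 + 10*(-1976))) - 1*(-2643305) = (-17 - 11856 + 20*3*3904576)/(2*(1 - 19760)) + 2643305 = (1/2)*(-17 - 11856 + 234274560)/(-19759) + 2643305 = (1/2)*(-1/19759)*234262687 + 2643305 = -234262687/39518 + 2643305 = 104223864303/39518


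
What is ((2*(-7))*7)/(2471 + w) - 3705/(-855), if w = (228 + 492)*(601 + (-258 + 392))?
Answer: 987347/227859 ≈ 4.3331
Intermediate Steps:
w = 529200 (w = 720*(601 + 134) = 720*735 = 529200)
((2*(-7))*7)/(2471 + w) - 3705/(-855) = ((2*(-7))*7)/(2471 + 529200) - 3705/(-855) = -14*7/531671 - 3705*(-1/855) = -98*1/531671 + 13/3 = -14/75953 + 13/3 = 987347/227859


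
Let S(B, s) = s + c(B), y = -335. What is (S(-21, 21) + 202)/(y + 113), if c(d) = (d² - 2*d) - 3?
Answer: -19/6 ≈ -3.1667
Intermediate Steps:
c(d) = -3 + d² - 2*d
S(B, s) = -3 + s + B² - 2*B (S(B, s) = s + (-3 + B² - 2*B) = -3 + s + B² - 2*B)
(S(-21, 21) + 202)/(y + 113) = ((-3 + 21 + (-21)² - 2*(-21)) + 202)/(-335 + 113) = ((-3 + 21 + 441 + 42) + 202)/(-222) = (501 + 202)*(-1/222) = 703*(-1/222) = -19/6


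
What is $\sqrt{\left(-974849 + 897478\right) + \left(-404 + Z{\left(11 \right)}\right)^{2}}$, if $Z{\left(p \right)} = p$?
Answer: $\sqrt{77078} \approx 277.63$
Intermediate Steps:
$\sqrt{\left(-974849 + 897478\right) + \left(-404 + Z{\left(11 \right)}\right)^{2}} = \sqrt{\left(-974849 + 897478\right) + \left(-404 + 11\right)^{2}} = \sqrt{-77371 + \left(-393\right)^{2}} = \sqrt{-77371 + 154449} = \sqrt{77078}$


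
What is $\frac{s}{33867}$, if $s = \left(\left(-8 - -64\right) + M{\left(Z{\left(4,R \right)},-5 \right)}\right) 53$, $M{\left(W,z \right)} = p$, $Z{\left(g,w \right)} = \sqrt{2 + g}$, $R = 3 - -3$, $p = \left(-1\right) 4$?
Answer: $\frac{52}{639} \approx 0.081377$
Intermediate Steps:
$p = -4$
$R = 6$ ($R = 3 + 3 = 6$)
$M{\left(W,z \right)} = -4$
$s = 2756$ ($s = \left(\left(-8 - -64\right) - 4\right) 53 = \left(\left(-8 + 64\right) - 4\right) 53 = \left(56 - 4\right) 53 = 52 \cdot 53 = 2756$)
$\frac{s}{33867} = \frac{2756}{33867} = 2756 \cdot \frac{1}{33867} = \frac{52}{639}$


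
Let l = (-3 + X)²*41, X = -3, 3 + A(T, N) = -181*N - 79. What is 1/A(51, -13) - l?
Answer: -3351995/2271 ≈ -1476.0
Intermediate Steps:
A(T, N) = -82 - 181*N (A(T, N) = -3 + (-181*N - 79) = -3 + (-79 - 181*N) = -82 - 181*N)
l = 1476 (l = (-3 - 3)²*41 = (-6)²*41 = 36*41 = 1476)
1/A(51, -13) - l = 1/(-82 - 181*(-13)) - 1*1476 = 1/(-82 + 2353) - 1476 = 1/2271 - 1476 = -3351995/2271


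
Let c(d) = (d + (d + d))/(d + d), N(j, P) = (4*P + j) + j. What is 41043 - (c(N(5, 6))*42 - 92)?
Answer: 41072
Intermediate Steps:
N(j, P) = 2*j + 4*P (N(j, P) = (j + 4*P) + j = 2*j + 4*P)
c(d) = 3/2 (c(d) = (d + 2*d)/((2*d)) = (3*d)*(1/(2*d)) = 3/2)
41043 - (c(N(5, 6))*42 - 92) = 41043 - ((3/2)*42 - 92) = 41043 - (63 - 92) = 41043 - 1*(-29) = 41043 + 29 = 41072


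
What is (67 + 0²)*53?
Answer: 3551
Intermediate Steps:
(67 + 0²)*53 = (67 + 0)*53 = 67*53 = 3551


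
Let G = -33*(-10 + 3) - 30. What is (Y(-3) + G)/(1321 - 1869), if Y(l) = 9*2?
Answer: -219/548 ≈ -0.39963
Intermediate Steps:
Y(l) = 18
G = 201 (G = -33*(-7) - 30 = 231 - 30 = 201)
(Y(-3) + G)/(1321 - 1869) = (18 + 201)/(1321 - 1869) = 219/(-548) = 219*(-1/548) = -219/548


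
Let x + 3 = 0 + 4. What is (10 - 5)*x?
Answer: 5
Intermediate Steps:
x = 1 (x = -3 + (0 + 4) = -3 + 4 = 1)
(10 - 5)*x = (10 - 5)*1 = 5*1 = 5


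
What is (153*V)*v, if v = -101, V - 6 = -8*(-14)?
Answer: -1823454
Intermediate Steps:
V = 118 (V = 6 - 8*(-14) = 6 + 112 = 118)
(153*V)*v = (153*118)*(-101) = 18054*(-101) = -1823454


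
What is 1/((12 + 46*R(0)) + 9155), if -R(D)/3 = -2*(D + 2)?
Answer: 1/9719 ≈ 0.00010289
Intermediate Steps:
R(D) = 12 + 6*D (R(D) = -(-6)*(D + 2) = -(-6)*(2 + D) = -3*(-4 - 2*D) = 12 + 6*D)
1/((12 + 46*R(0)) + 9155) = 1/((12 + 46*(12 + 6*0)) + 9155) = 1/((12 + 46*(12 + 0)) + 9155) = 1/((12 + 46*12) + 9155) = 1/((12 + 552) + 9155) = 1/(564 + 9155) = 1/9719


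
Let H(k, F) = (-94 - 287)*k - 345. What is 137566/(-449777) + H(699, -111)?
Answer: -119939471494/449777 ≈ -2.6666e+5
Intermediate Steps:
H(k, F) = -345 - 381*k (H(k, F) = -381*k - 345 = -345 - 381*k)
137566/(-449777) + H(699, -111) = 137566/(-449777) + (-345 - 381*699) = 137566*(-1/449777) + (-345 - 266319) = -137566/449777 - 266664 = -119939471494/449777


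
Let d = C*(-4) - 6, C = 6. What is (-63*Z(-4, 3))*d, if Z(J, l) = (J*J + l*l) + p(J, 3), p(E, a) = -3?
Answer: 41580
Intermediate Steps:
Z(J, l) = -3 + J² + l² (Z(J, l) = (J*J + l*l) - 3 = (J² + l²) - 3 = -3 + J² + l²)
d = -30 (d = 6*(-4) - 6 = -24 - 6 = -30)
(-63*Z(-4, 3))*d = -63*(-3 + (-4)² + 3²)*(-30) = -63*(-3 + 16 + 9)*(-30) = -63*22*(-30) = -1386*(-30) = 41580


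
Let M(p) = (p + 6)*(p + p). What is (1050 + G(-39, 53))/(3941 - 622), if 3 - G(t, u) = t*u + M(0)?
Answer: 3120/3319 ≈ 0.94004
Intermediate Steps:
M(p) = 2*p*(6 + p) (M(p) = (6 + p)*(2*p) = 2*p*(6 + p))
G(t, u) = 3 - t*u (G(t, u) = 3 - (t*u + 2*0*(6 + 0)) = 3 - (t*u + 2*0*6) = 3 - (t*u + 0) = 3 - t*u)
(1050 + G(-39, 53))/(3941 - 622) = (1050 + (3 - 1*(-39)*53))/(3941 - 622) = (1050 + (3 + 2067))/3319 = (1050 + 2070)*(1/3319) = 3120*(1/3319) = 3120/3319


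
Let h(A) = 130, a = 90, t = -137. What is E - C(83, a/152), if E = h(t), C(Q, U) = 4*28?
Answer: 18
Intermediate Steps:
C(Q, U) = 112
E = 130
E - C(83, a/152) = 130 - 1*112 = 130 - 112 = 18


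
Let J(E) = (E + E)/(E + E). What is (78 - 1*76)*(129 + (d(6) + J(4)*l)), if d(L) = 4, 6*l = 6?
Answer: 268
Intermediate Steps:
l = 1 (l = (⅙)*6 = 1)
J(E) = 1 (J(E) = (2*E)/((2*E)) = (2*E)*(1/(2*E)) = 1)
(78 - 1*76)*(129 + (d(6) + J(4)*l)) = (78 - 1*76)*(129 + (4 + 1*1)) = (78 - 76)*(129 + (4 + 1)) = 2*(129 + 5) = 2*134 = 268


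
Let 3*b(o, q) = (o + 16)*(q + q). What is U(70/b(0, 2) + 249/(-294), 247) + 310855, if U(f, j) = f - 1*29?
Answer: 487378985/1568 ≈ 3.1083e+5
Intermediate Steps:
b(o, q) = 2*q*(16 + o)/3 (b(o, q) = ((o + 16)*(q + q))/3 = ((16 + o)*(2*q))/3 = (2*q*(16 + o))/3 = 2*q*(16 + o)/3)
U(f, j) = -29 + f (U(f, j) = f - 29 = -29 + f)
U(70/b(0, 2) + 249/(-294), 247) + 310855 = (-29 + (70/(((2/3)*2*(16 + 0))) + 249/(-294))) + 310855 = (-29 + (70/(((2/3)*2*16)) + 249*(-1/294))) + 310855 = (-29 + (70/(64/3) - 83/98)) + 310855 = (-29 + (70*(3/64) - 83/98)) + 310855 = (-29 + (105/32 - 83/98)) + 310855 = (-29 + 3817/1568) + 310855 = -41655/1568 + 310855 = 487378985/1568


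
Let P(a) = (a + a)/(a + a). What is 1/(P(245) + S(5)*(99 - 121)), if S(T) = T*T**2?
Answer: -1/2749 ≈ -0.00036377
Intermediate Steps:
S(T) = T**3
P(a) = 1 (P(a) = (2*a)/((2*a)) = (2*a)*(1/(2*a)) = 1)
1/(P(245) + S(5)*(99 - 121)) = 1/(1 + 5**3*(99 - 121)) = 1/(1 + 125*(-22)) = 1/(1 - 2750) = 1/(-2749) = -1/2749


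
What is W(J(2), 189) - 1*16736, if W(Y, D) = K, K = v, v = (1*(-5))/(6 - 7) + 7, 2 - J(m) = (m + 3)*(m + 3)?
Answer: -16724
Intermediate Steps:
J(m) = 2 - (3 + m)² (J(m) = 2 - (m + 3)*(m + 3) = 2 - (3 + m)*(3 + m) = 2 - (3 + m)²)
v = 12 (v = -5/(-1) + 7 = -5*(-1) + 7 = 5 + 7 = 12)
K = 12
W(Y, D) = 12
W(J(2), 189) - 1*16736 = 12 - 1*16736 = 12 - 16736 = -16724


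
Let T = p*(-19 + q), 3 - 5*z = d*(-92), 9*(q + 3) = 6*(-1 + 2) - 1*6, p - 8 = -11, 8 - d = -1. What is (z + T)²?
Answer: 1347921/25 ≈ 53917.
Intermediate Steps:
d = 9 (d = 8 - 1*(-1) = 8 + 1 = 9)
p = -3 (p = 8 - 11 = -3)
q = -3 (q = -3 + (6*(-1 + 2) - 1*6)/9 = -3 + (6*1 - 6)/9 = -3 + (6 - 6)/9 = -3 + (⅑)*0 = -3 + 0 = -3)
z = 831/5 (z = ⅗ - 9*(-92)/5 = ⅗ - ⅕*(-828) = ⅗ + 828/5 = 831/5 ≈ 166.20)
T = 66 (T = -3*(-19 - 3) = -3*(-22) = 66)
(z + T)² = (831/5 + 66)² = (1161/5)² = 1347921/25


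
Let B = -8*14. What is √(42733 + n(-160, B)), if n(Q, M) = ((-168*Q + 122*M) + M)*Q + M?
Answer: I*√2054019 ≈ 1433.2*I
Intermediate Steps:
B = -112
n(Q, M) = M + Q*(-168*Q + 123*M) (n(Q, M) = (-168*Q + 123*M)*Q + M = Q*(-168*Q + 123*M) + M = M + Q*(-168*Q + 123*M))
√(42733 + n(-160, B)) = √(42733 + (-112 - 168*(-160)² + 123*(-112)*(-160))) = √(42733 + (-112 - 168*25600 + 2204160)) = √(42733 + (-112 - 4300800 + 2204160)) = √(42733 - 2096752) = √(-2054019) = I*√2054019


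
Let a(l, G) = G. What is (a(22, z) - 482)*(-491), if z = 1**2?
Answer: 236171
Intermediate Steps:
z = 1
(a(22, z) - 482)*(-491) = (1 - 482)*(-491) = -481*(-491) = 236171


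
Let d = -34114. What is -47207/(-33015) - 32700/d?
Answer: 1345005049/563136855 ≈ 2.3884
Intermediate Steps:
-47207/(-33015) - 32700/d = -47207/(-33015) - 32700/(-34114) = -47207*(-1/33015) - 32700*(-1/34114) = 47207/33015 + 16350/17057 = 1345005049/563136855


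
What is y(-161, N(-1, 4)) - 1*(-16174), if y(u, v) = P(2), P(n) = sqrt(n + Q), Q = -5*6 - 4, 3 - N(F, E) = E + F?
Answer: 16174 + 4*I*sqrt(2) ≈ 16174.0 + 5.6569*I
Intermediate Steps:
N(F, E) = 3 - E - F (N(F, E) = 3 - (E + F) = 3 + (-E - F) = 3 - E - F)
Q = -34 (Q = -30 - 4 = -34)
P(n) = sqrt(-34 + n) (P(n) = sqrt(n - 34) = sqrt(-34 + n))
y(u, v) = 4*I*sqrt(2) (y(u, v) = sqrt(-34 + 2) = sqrt(-32) = 4*I*sqrt(2))
y(-161, N(-1, 4)) - 1*(-16174) = 4*I*sqrt(2) - 1*(-16174) = 4*I*sqrt(2) + 16174 = 16174 + 4*I*sqrt(2)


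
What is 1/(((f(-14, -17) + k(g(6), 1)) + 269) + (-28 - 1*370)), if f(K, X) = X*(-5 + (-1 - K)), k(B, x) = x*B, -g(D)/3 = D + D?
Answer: -1/301 ≈ -0.0033223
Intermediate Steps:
g(D) = -6*D (g(D) = -3*(D + D) = -6*D)
k(B, x) = B*x
f(K, X) = X*(-6 - K)
1/(((f(-14, -17) + k(g(6), 1)) + 269) + (-28 - 1*370)) = 1/(((-1*(-17)*(6 - 14) - 6*6*1) + 269) + (-28 - 1*370)) = 1/(((-1*(-17)*(-8) - 36*1) + 269) + (-28 - 370)) = 1/(((-136 - 36) + 269) - 398) = 1/((-172 + 269) - 398) = 1/(97 - 398) = 1/(-301) = -1/301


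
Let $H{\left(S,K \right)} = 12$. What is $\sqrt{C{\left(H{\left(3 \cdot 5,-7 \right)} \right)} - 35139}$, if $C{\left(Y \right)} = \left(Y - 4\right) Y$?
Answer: $i \sqrt{35043} \approx 187.2 i$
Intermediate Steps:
$C{\left(Y \right)} = Y \left(-4 + Y\right)$ ($C{\left(Y \right)} = \left(-4 + Y\right) Y = Y \left(-4 + Y\right)$)
$\sqrt{C{\left(H{\left(3 \cdot 5,-7 \right)} \right)} - 35139} = \sqrt{12 \left(-4 + 12\right) - 35139} = \sqrt{12 \cdot 8 - 35139} = \sqrt{96 - 35139} = \sqrt{-35043} = i \sqrt{35043}$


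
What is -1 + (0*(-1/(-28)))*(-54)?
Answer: -1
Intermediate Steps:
-1 + (0*(-1/(-28)))*(-54) = -1 + (0*(-1*(-1/28)))*(-54) = -1 + (0*(1/28))*(-54) = -1 + 0*(-54) = -1 + 0 = -1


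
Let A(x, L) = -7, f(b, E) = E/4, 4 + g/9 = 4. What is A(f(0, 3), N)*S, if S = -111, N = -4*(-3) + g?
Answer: 777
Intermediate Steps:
g = 0 (g = -36 + 9*4 = -36 + 36 = 0)
f(b, E) = E/4 (f(b, E) = E*(¼) = E/4)
N = 12 (N = -4*(-3) + 0 = 12 + 0 = 12)
A(f(0, 3), N)*S = -7*(-111) = 777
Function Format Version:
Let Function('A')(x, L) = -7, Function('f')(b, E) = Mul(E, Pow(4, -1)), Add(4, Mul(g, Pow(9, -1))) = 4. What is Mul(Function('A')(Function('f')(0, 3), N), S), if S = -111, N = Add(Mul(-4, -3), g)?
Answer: 777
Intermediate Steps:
g = 0 (g = Add(-36, Mul(9, 4)) = Add(-36, 36) = 0)
Function('f')(b, E) = Mul(Rational(1, 4), E) (Function('f')(b, E) = Mul(E, Rational(1, 4)) = Mul(Rational(1, 4), E))
N = 12 (N = Add(Mul(-4, -3), 0) = Add(12, 0) = 12)
Mul(Function('A')(Function('f')(0, 3), N), S) = Mul(-7, -111) = 777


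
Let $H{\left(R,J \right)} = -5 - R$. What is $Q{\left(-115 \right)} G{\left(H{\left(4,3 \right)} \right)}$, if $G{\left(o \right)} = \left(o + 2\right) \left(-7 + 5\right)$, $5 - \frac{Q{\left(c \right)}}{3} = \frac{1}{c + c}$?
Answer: $\frac{24171}{115} \approx 210.18$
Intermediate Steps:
$Q{\left(c \right)} = 15 - \frac{3}{2 c}$ ($Q{\left(c \right)} = 15 - \frac{3}{c + c} = 15 - \frac{3}{2 c}$)
$G{\left(o \right)} = -4 - 2 o$ ($G{\left(o \right)} = \left(2 + o\right) \left(-2\right) = -4 - 2 o$)
$Q{\left(-115 \right)} G{\left(H{\left(4,3 \right)} \right)} = \left(15 - \frac{3}{2 \left(-115\right)}\right) \left(-4 - 2 \left(-5 - 4\right)\right) = \left(15 - - \frac{3}{230}\right) \left(-4 - 2 \left(-5 - 4\right)\right) = \left(15 + \frac{3}{230}\right) \left(-4 - -18\right) = \frac{3453 \left(-4 + 18\right)}{230} = \frac{3453}{230} \cdot 14 = \frac{24171}{115}$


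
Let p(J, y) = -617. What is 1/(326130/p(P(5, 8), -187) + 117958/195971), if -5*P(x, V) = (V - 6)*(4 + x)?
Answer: -120914107/63839242144 ≈ -0.0018940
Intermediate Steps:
P(x, V) = -(-6 + V)*(4 + x)/5 (P(x, V) = -(V - 6)*(4 + x)/5 = -(-6 + V)*(4 + x)/5)
1/(326130/p(P(5, 8), -187) + 117958/195971) = 1/(326130/(-617) + 117958/195971) = 1/(326130*(-1/617) + 117958*(1/195971)) = 1/(-326130/617 + 117958/195971) = 1/(-63839242144/120914107) = -120914107/63839242144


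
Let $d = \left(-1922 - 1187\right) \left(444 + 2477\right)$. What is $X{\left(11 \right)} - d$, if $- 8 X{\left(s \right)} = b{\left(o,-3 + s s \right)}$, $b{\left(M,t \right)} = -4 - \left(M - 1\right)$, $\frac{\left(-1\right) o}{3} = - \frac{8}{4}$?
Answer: $\frac{72651121}{8} \approx 9.0814 \cdot 10^{6}$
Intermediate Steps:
$o = 6$ ($o = - 3 \left(- \frac{8}{4}\right) = - 3 \left(\left(-8\right) \frac{1}{4}\right) = \left(-3\right) \left(-2\right) = 6$)
$b{\left(M,t \right)} = -3 - M$ ($b{\left(M,t \right)} = -4 - \left(-1 + M\right) = -3 - M$)
$X{\left(s \right)} = \frac{9}{8}$ ($X{\left(s \right)} = - \frac{-3 - 6}{8} = \left(- \frac{1}{8}\right) \left(-9\right) = \frac{9}{8}$)
$d = -9081389$ ($d = \left(-3109\right) 2921 = -9081389$)
$X{\left(11 \right)} - d = \frac{9}{8} - -9081389 = \frac{9}{8} + 9081389 = \frac{72651121}{8}$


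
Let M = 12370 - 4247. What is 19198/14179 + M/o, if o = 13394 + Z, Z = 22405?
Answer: 802445219/507594021 ≈ 1.5809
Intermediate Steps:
M = 8123
o = 35799 (o = 13394 + 22405 = 35799)
19198/14179 + M/o = 19198/14179 + 8123/35799 = 802445219/507594021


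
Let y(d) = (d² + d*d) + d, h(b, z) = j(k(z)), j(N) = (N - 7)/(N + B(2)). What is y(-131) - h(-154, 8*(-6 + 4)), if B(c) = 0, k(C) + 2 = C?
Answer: 615413/18 ≈ 34190.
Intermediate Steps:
k(C) = -2 + C
j(N) = (-7 + N)/N (j(N) = (N - 7)/(N + 0) = (-7 + N)/N)
h(b, z) = (-9 + z)/(-2 + z) (h(b, z) = (-7 + (-2 + z))/(-2 + z) = (-9 + z)/(-2 + z))
y(d) = d + 2*d² (y(d) = (d² + d²) + d = 2*d² + d = d + 2*d²)
y(-131) - h(-154, 8*(-6 + 4)) = -131*(1 + 2*(-131)) - (-9 + 8*(-6 + 4))/(-2 + 8*(-6 + 4)) = -131*(1 - 262) - (-9 + 8*(-2))/(-2 + 8*(-2)) = -131*(-261) - (-9 - 16)/(-2 - 16) = 34191 - (-25)/(-18) = 34191 - (-1)*(-25)/18 = 34191 - 1*25/18 = 34191 - 25/18 = 615413/18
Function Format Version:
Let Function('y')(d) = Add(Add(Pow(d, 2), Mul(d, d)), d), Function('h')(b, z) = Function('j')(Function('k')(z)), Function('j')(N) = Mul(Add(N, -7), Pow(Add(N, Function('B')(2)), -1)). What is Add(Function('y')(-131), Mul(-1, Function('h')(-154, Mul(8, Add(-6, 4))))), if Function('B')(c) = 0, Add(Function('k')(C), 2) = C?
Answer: Rational(615413, 18) ≈ 34190.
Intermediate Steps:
Function('k')(C) = Add(-2, C)
Function('j')(N) = Mul(Pow(N, -1), Add(-7, N)) (Function('j')(N) = Mul(Add(N, -7), Pow(Add(N, 0), -1)) = Mul(Add(-7, N), Pow(N, -1)) = Mul(Pow(N, -1), Add(-7, N)))
Function('h')(b, z) = Mul(Pow(Add(-2, z), -1), Add(-9, z)) (Function('h')(b, z) = Mul(Pow(Add(-2, z), -1), Add(-7, Add(-2, z))) = Mul(Pow(Add(-2, z), -1), Add(-9, z)))
Function('y')(d) = Add(d, Mul(2, Pow(d, 2))) (Function('y')(d) = Add(Add(Pow(d, 2), Pow(d, 2)), d) = Add(Mul(2, Pow(d, 2)), d) = Add(d, Mul(2, Pow(d, 2))))
Add(Function('y')(-131), Mul(-1, Function('h')(-154, Mul(8, Add(-6, 4))))) = Add(Mul(-131, Add(1, Mul(2, -131))), Mul(-1, Mul(Pow(Add(-2, Mul(8, Add(-6, 4))), -1), Add(-9, Mul(8, Add(-6, 4)))))) = Add(Mul(-131, Add(1, -262)), Mul(-1, Mul(Pow(Add(-2, Mul(8, -2)), -1), Add(-9, Mul(8, -2))))) = Add(Mul(-131, -261), Mul(-1, Mul(Pow(Add(-2, -16), -1), Add(-9, -16)))) = Add(34191, Mul(-1, Mul(Pow(-18, -1), -25))) = Add(34191, Mul(-1, Mul(Rational(-1, 18), -25))) = Add(34191, Mul(-1, Rational(25, 18))) = Add(34191, Rational(-25, 18)) = Rational(615413, 18)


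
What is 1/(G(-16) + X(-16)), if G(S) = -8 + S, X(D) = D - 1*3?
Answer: -1/43 ≈ -0.023256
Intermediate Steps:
X(D) = -3 + D (X(D) = D - 3 = -3 + D)
1/(G(-16) + X(-16)) = 1/((-8 - 16) + (-3 - 16)) = 1/(-24 - 19) = 1/(-43) = -1/43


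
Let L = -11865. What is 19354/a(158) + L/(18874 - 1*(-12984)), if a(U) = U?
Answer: 307352531/2516782 ≈ 122.12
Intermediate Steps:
19354/a(158) + L/(18874 - 1*(-12984)) = 19354/158 - 11865/(18874 - 1*(-12984)) = 19354*(1/158) - 11865/(18874 + 12984) = 9677/79 - 11865/31858 = 307352531/2516782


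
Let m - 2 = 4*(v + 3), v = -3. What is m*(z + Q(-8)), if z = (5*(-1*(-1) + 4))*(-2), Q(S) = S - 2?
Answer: -120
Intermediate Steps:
Q(S) = -2 + S
m = 2 (m = 2 + 4*(-3 + 3) = 2 + 4*0 = 2 + 0 = 2)
z = -50 (z = (5*(1 + 4))*(-2) = (5*5)*(-2) = 25*(-2) = -50)
m*(z + Q(-8)) = 2*(-50 + (-2 - 8)) = 2*(-50 - 10) = 2*(-60) = -120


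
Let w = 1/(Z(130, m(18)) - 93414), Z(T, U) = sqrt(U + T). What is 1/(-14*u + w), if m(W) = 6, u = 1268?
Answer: -154907063308934/2749910189518481697 + 2*sqrt(34)/2749910189518481697 ≈ -5.6332e-5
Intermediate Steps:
Z(T, U) = sqrt(T + U)
w = 1/(-93414 + 2*sqrt(34)) (w = 1/(sqrt(130 + 6) - 93414) = 1/(sqrt(136) - 93414) = 1/(2*sqrt(34) - 93414) = 1/(-93414 + 2*sqrt(34)) ≈ -1.0706e-5)
1/(-14*u + w) = 1/(-14*1268 + (-46707/4363087630 - sqrt(34)/4363087630)) = 1/(-17752 + (-46707/4363087630 - sqrt(34)/4363087630)) = 1/(-77453531654467/4363087630 - sqrt(34)/4363087630)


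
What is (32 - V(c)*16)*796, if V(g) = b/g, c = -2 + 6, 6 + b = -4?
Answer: 57312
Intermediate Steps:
b = -10 (b = -6 - 4 = -10)
c = 4
V(g) = -10/g
(32 - V(c)*16)*796 = (32 - (-10/4)*16)*796 = (32 - (-10*¼)*16)*796 = (32 - (-5)*16/2)*796 = (32 - 1*(-40))*796 = (32 + 40)*796 = 72*796 = 57312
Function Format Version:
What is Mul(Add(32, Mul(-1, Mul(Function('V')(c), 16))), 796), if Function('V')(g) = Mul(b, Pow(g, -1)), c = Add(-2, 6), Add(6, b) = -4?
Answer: 57312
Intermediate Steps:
b = -10 (b = Add(-6, -4) = -10)
c = 4
Function('V')(g) = Mul(-10, Pow(g, -1))
Mul(Add(32, Mul(-1, Mul(Function('V')(c), 16))), 796) = Mul(Add(32, Mul(-1, Mul(Mul(-10, Pow(4, -1)), 16))), 796) = Mul(Add(32, Mul(-1, Mul(Mul(-10, Rational(1, 4)), 16))), 796) = Mul(Add(32, Mul(-1, Mul(Rational(-5, 2), 16))), 796) = Mul(Add(32, Mul(-1, -40)), 796) = Mul(Add(32, 40), 796) = Mul(72, 796) = 57312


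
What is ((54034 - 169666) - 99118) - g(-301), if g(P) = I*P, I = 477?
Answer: -71173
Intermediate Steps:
g(P) = 477*P
((54034 - 169666) - 99118) - g(-301) = ((54034 - 169666) - 99118) - 477*(-301) = (-115632 - 99118) - 1*(-143577) = -214750 + 143577 = -71173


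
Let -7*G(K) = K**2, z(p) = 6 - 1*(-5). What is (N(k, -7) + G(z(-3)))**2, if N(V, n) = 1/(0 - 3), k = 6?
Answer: 136900/441 ≈ 310.43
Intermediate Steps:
z(p) = 11 (z(p) = 6 + 5 = 11)
N(V, n) = -1/3 (N(V, n) = 1/(-3) = -1/3)
G(K) = -K**2/7
(N(k, -7) + G(z(-3)))**2 = (-1/3 - 1/7*11**2)**2 = (-1/3 - 1/7*121)**2 = (-1/3 - 121/7)**2 = (-370/21)**2 = 136900/441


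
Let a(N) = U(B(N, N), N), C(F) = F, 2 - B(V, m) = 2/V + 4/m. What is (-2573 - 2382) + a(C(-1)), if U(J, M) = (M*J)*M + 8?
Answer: -4939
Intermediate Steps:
B(V, m) = 2 - 4/m - 2/V (B(V, m) = 2 - (2/V + 4/m) = 2 + (-4/m - 2/V) = 2 - 4/m - 2/V)
U(J, M) = 8 + J*M² (U(J, M) = (J*M)*M + 8 = J*M² + 8 = 8 + J*M²)
a(N) = 8 + N²*(2 - 6/N) (a(N) = 8 + (2 - 4/N - 2/N)*N² = 8 + (2 - 6/N)*N² = 8 + N²*(2 - 6/N))
(-2573 - 2382) + a(C(-1)) = (-2573 - 2382) + (8 + 2*(-1)*(-3 - 1)) = -4955 + (8 + 2*(-1)*(-4)) = -4955 + (8 + 8) = -4955 + 16 = -4939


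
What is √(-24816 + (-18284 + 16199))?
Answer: 21*I*√61 ≈ 164.02*I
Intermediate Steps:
√(-24816 + (-18284 + 16199)) = √(-24816 - 2085) = √(-26901) = 21*I*√61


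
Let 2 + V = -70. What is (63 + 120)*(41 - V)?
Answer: 20679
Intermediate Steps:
V = -72 (V = -2 - 70 = -72)
(63 + 120)*(41 - V) = (63 + 120)*(41 - 1*(-72)) = 183*(41 + 72) = 183*113 = 20679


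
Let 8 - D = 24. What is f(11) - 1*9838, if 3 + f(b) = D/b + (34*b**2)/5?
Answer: -496081/55 ≈ -9019.7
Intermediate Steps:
D = -16 (D = 8 - 1*24 = 8 - 24 = -16)
f(b) = -3 - 16/b + 34*b**2/5 (f(b) = -3 + (-16/b + (34*b**2)/5) = -3 + (-16/b + (34*b**2)*(1/5)) = -3 + (-16/b + 34*b**2/5) = -3 - 16/b + 34*b**2/5)
f(11) - 1*9838 = (-3 - 16/11 + (34/5)*11**2) - 1*9838 = (-3 - 16*1/11 + (34/5)*121) - 9838 = (-3 - 16/11 + 4114/5) - 9838 = 45009/55 - 9838 = -496081/55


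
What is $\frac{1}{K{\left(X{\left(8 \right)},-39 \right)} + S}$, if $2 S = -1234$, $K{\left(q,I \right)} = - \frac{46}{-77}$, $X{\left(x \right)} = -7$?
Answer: $- \frac{77}{47463} \approx -0.0016223$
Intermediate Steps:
$K{\left(q,I \right)} = \frac{46}{77}$ ($K{\left(q,I \right)} = \left(-46\right) \left(- \frac{1}{77}\right) = \frac{46}{77}$)
$S = -617$ ($S = \frac{1}{2} \left(-1234\right) = -617$)
$\frac{1}{K{\left(X{\left(8 \right)},-39 \right)} + S} = \frac{1}{\frac{46}{77} - 617} = \frac{1}{- \frac{47463}{77}} = - \frac{77}{47463}$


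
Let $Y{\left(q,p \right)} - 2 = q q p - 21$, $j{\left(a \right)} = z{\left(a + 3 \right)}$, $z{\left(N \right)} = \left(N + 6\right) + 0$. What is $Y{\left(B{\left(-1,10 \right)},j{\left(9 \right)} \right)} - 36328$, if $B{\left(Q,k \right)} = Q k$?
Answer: $-34547$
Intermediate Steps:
$z{\left(N \right)} = 6 + N$ ($z{\left(N \right)} = \left(6 + N\right) + 0 = 6 + N$)
$j{\left(a \right)} = 9 + a$ ($j{\left(a \right)} = 6 + \left(a + 3\right) = 6 + \left(3 + a\right) = 9 + a$)
$Y{\left(q,p \right)} = -19 + p q^{2}$ ($Y{\left(q,p \right)} = 2 + \left(q q p - 21\right) = 2 + \left(q^{2} p - 21\right) = 2 + \left(p q^{2} - 21\right) = 2 + \left(-21 + p q^{2}\right) = -19 + p q^{2}$)
$Y{\left(B{\left(-1,10 \right)},j{\left(9 \right)} \right)} - 36328 = \left(-19 + \left(9 + 9\right) \left(\left(-1\right) 10\right)^{2}\right) - 36328 = \left(-19 + 18 \left(-10\right)^{2}\right) - 36328 = \left(-19 + 18 \cdot 100\right) - 36328 = \left(-19 + 1800\right) - 36328 = 1781 - 36328 = -34547$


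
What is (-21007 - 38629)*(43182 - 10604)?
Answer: -1942821608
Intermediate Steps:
(-21007 - 38629)*(43182 - 10604) = -59636*32578 = -1942821608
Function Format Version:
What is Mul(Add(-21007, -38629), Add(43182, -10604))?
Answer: -1942821608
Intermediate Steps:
Mul(Add(-21007, -38629), Add(43182, -10604)) = Mul(-59636, 32578) = -1942821608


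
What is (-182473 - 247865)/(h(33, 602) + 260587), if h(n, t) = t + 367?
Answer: -215169/130778 ≈ -1.6453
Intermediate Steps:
h(n, t) = 367 + t
(-182473 - 247865)/(h(33, 602) + 260587) = (-182473 - 247865)/((367 + 602) + 260587) = -430338/(969 + 260587) = -430338/261556 = -430338*1/261556 = -215169/130778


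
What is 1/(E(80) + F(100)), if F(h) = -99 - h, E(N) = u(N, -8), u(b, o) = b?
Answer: -1/119 ≈ -0.0084034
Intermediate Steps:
E(N) = N
1/(E(80) + F(100)) = 1/(80 + (-99 - 1*100)) = 1/(80 + (-99 - 100)) = 1/(80 - 199) = 1/(-119) = -1/119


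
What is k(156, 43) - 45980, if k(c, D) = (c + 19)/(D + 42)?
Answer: -781625/17 ≈ -45978.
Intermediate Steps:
k(c, D) = (19 + c)/(42 + D)
k(156, 43) - 45980 = (19 + 156)/(42 + 43) - 45980 = 175/85 - 45980 = (1/85)*175 - 45980 = 35/17 - 45980 = -781625/17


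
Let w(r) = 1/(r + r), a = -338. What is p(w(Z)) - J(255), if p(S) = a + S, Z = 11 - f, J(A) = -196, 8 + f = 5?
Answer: -3975/28 ≈ -141.96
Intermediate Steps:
f = -3 (f = -8 + 5 = -3)
Z = 14 (Z = 11 - 1*(-3) = 11 + 3 = 14)
w(r) = 1/(2*r)
p(S) = -338 + S
p(w(Z)) - J(255) = (-338 + (½)/14) - 1*(-196) = (-338 + (½)*(1/14)) + 196 = (-338 + 1/28) + 196 = -9463/28 + 196 = -3975/28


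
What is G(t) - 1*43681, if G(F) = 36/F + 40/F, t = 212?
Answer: -2315074/53 ≈ -43681.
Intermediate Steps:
G(F) = 76/F
G(t) - 1*43681 = 76/212 - 1*43681 = 76*(1/212) - 43681 = 19/53 - 43681 = -2315074/53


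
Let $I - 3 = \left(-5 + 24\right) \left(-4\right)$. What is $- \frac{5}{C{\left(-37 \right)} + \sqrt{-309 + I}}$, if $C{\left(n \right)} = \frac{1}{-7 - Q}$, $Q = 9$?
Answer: $\frac{80}{97793} + \frac{1280 i \sqrt{382}}{97793} \approx 0.00081805 + 0.25582 i$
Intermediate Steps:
$I = -73$ ($I = 3 + \left(-5 + 24\right) \left(-4\right) = 3 + 19 \left(-4\right) = 3 - 76 = -73$)
$C{\left(n \right)} = - \frac{1}{16}$ ($C{\left(n \right)} = \frac{1}{-7 - 9} = \frac{1}{-16} = - \frac{1}{16}$)
$- \frac{5}{C{\left(-37 \right)} + \sqrt{-309 + I}} = - \frac{5}{- \frac{1}{16} + \sqrt{-309 - 73}} = - \frac{5}{- \frac{1}{16} + \sqrt{-382}} = - \frac{5}{- \frac{1}{16} + i \sqrt{382}}$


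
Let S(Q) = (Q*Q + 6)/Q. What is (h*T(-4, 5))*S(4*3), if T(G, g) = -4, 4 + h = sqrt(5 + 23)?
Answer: 200 - 100*sqrt(7) ≈ -64.575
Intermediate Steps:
h = -4 + 2*sqrt(7) (h = -4 + sqrt(5 + 23) = -4 + sqrt(28) = -4 + 2*sqrt(7) ≈ 1.2915)
S(Q) = (6 + Q**2)/Q (S(Q) = (Q**2 + 6)/Q = (6 + Q**2)/Q)
(h*T(-4, 5))*S(4*3) = ((-4 + 2*sqrt(7))*(-4))*(4*3 + 6/((4*3))) = (16 - 8*sqrt(7))*(12 + 6/12) = (16 - 8*sqrt(7))*(12 + 6*(1/12)) = (16 - 8*sqrt(7))*(12 + 1/2) = (16 - 8*sqrt(7))*(25/2) = 200 - 100*sqrt(7)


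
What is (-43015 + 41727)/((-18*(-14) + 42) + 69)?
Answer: -1288/363 ≈ -3.5482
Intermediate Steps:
(-43015 + 41727)/((-18*(-14) + 42) + 69) = -1288/((252 + 42) + 69) = -1288/(294 + 69) = -1288/363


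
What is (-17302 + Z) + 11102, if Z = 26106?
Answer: 19906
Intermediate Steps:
(-17302 + Z) + 11102 = (-17302 + 26106) + 11102 = 8804 + 11102 = 19906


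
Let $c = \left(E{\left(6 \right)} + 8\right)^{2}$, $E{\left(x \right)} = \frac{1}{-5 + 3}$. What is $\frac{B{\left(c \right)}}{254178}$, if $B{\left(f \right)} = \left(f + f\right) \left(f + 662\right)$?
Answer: $\frac{71825}{225936} \approx 0.3179$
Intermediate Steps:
$E{\left(x \right)} = - \frac{1}{2}$ ($E{\left(x \right)} = \frac{1}{-2} = - \frac{1}{2}$)
$c = \frac{225}{4}$ ($c = \left(- \frac{1}{2} + 8\right)^{2} = \left(\frac{15}{2}\right)^{2} = \frac{225}{4} \approx 56.25$)
$B{\left(f \right)} = 2 f \left(662 + f\right)$
$\frac{B{\left(c \right)}}{254178} = \frac{2 \cdot \frac{225}{4} \left(662 + \frac{225}{4}\right)}{254178} = 2 \cdot \frac{225}{4} \cdot \frac{2873}{4} \cdot \frac{1}{254178} = \frac{646425}{8} \cdot \frac{1}{254178} = \frac{71825}{225936}$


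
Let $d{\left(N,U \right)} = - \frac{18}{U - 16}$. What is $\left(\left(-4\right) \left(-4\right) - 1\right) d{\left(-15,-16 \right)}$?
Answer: $\frac{135}{16} \approx 8.4375$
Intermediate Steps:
$d{\left(N,U \right)} = - \frac{18}{-16 + U}$
$\left(\left(-4\right) \left(-4\right) - 1\right) d{\left(-15,-16 \right)} = \left(\left(-4\right) \left(-4\right) - 1\right) \left(- \frac{18}{-16 - 16}\right) = \left(16 - 1\right) \left(- \frac{18}{-32}\right) = 15 \left(\left(-18\right) \left(- \frac{1}{32}\right)\right) = 15 \cdot \frac{9}{16} = \frac{135}{16}$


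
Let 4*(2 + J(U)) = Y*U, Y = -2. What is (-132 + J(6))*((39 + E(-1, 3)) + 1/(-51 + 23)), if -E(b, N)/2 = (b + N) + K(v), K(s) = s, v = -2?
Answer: -149467/28 ≈ -5338.1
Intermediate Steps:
E(b, N) = 4 - 2*N - 2*b (E(b, N) = -2*((b + N) - 2) = -2*((N + b) - 2) = -2*(-2 + N + b) = 4 - 2*N - 2*b)
J(U) = -2 - U/2 (J(U) = -2 + (-2*U)/4 = -2 - U/2)
(-132 + J(6))*((39 + E(-1, 3)) + 1/(-51 + 23)) = (-132 + (-2 - 1/2*6))*((39 + (4 - 2*3 - 2*(-1))) + 1/(-51 + 23)) = (-132 + (-2 - 3))*((39 + (4 - 6 + 2)) + 1/(-28)) = (-132 - 5)*((39 + 0) - 1/28) = -137*(39 - 1/28) = -137*1091/28 = -149467/28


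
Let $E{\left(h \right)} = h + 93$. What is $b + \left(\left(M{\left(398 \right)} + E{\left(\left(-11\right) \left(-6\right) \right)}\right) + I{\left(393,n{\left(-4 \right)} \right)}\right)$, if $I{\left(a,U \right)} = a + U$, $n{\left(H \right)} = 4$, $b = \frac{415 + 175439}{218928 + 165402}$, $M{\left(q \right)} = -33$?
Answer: $\frac{33530074}{64055} \approx 523.46$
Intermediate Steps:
$b = \frac{29309}{64055}$ ($b = \frac{175854}{384330} = 175854 \cdot \frac{1}{384330} = \frac{29309}{64055} \approx 0.45756$)
$E{\left(h \right)} = 93 + h$
$I{\left(a,U \right)} = U + a$
$b + \left(\left(M{\left(398 \right)} + E{\left(\left(-11\right) \left(-6\right) \right)}\right) + I{\left(393,n{\left(-4 \right)} \right)}\right) = \frac{29309}{64055} + \left(\left(-33 + \left(93 - -66\right)\right) + \left(4 + 393\right)\right) = \frac{29309}{64055} + \left(\left(-33 + \left(93 + 66\right)\right) + 397\right) = \frac{29309}{64055} + \left(\left(-33 + 159\right) + 397\right) = \frac{29309}{64055} + \left(126 + 397\right) = \frac{29309}{64055} + 523 = \frac{33530074}{64055}$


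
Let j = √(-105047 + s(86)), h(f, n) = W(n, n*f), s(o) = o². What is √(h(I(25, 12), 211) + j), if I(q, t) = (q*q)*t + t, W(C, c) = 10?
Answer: √(10 + I*√97651) ≈ 12.701 + 12.301*I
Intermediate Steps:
I(q, t) = t + t*q² (I(q, t) = q²*t + t = t*q² + t = t + t*q²)
h(f, n) = 10
j = I*√97651 (j = √(-105047 + 86²) = √(-105047 + 7396) = √(-97651) = I*√97651 ≈ 312.49*I)
√(h(I(25, 12), 211) + j) = √(10 + I*√97651)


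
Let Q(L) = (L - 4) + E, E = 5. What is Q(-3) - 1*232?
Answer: -234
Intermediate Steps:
Q(L) = 1 + L (Q(L) = (L - 4) + 5 = (-4 + L) + 5 = 1 + L)
Q(-3) - 1*232 = (1 - 3) - 1*232 = -2 - 232 = -234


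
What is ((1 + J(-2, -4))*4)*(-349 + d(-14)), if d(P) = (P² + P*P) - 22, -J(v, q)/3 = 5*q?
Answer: 5124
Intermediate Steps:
J(v, q) = -15*q
d(P) = -22 + 2*P² (d(P) = (P² + P²) - 22 = 2*P² - 22 = -22 + 2*P²)
((1 + J(-2, -4))*4)*(-349 + d(-14)) = ((1 - 15*(-4))*4)*(-349 + (-22 + 2*(-14)²)) = ((1 + 60)*4)*(-349 + (-22 + 2*196)) = (61*4)*(-349 + (-22 + 392)) = 244*(-349 + 370) = 244*21 = 5124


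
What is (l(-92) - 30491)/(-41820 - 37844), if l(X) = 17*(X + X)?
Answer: 33619/79664 ≈ 0.42201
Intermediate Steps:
l(X) = 34*X (l(X) = 17*(2*X) = 34*X)
(l(-92) - 30491)/(-41820 - 37844) = (34*(-92) - 30491)/(-41820 - 37844) = (-3128 - 30491)/(-79664) = -33619*(-1/79664) = 33619/79664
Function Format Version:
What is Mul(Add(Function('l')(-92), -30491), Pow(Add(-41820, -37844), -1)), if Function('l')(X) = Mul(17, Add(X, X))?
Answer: Rational(33619, 79664) ≈ 0.42201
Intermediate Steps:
Function('l')(X) = Mul(34, X) (Function('l')(X) = Mul(17, Mul(2, X)) = Mul(34, X))
Mul(Add(Function('l')(-92), -30491), Pow(Add(-41820, -37844), -1)) = Mul(Add(Mul(34, -92), -30491), Pow(Add(-41820, -37844), -1)) = Mul(Add(-3128, -30491), Pow(-79664, -1)) = Mul(-33619, Rational(-1, 79664)) = Rational(33619, 79664)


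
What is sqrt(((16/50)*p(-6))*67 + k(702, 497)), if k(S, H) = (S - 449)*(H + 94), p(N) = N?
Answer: sqrt(3734859)/5 ≈ 386.52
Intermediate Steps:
k(S, H) = (-449 + S)*(94 + H)
sqrt(((16/50)*p(-6))*67 + k(702, 497)) = sqrt(((16/50)*(-6))*67 + (-42206 - 449*497 + 94*702 + 497*702)) = sqrt(((16*(1/50))*(-6))*67 + (-42206 - 223153 + 65988 + 348894)) = sqrt(((8/25)*(-6))*67 + 149523) = sqrt(-48/25*67 + 149523) = sqrt(-3216/25 + 149523) = sqrt(3734859/25) = sqrt(3734859)/5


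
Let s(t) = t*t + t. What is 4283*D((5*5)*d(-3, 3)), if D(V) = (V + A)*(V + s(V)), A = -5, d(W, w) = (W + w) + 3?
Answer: 1731402750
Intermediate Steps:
s(t) = t + t² (s(t) = t² + t = t + t²)
d(W, w) = 3 + W + w
D(V) = (-5 + V)*(V + V*(1 + V)) (D(V) = (V - 5)*(V + V*(1 + V)) = (-5 + V)*(V + V*(1 + V)))
4283*D((5*5)*d(-3, 3)) = 4283*(((5*5)*(3 - 3 + 3))*(-10 + ((5*5)*(3 - 3 + 3))² - 3*5*5*(3 - 3 + 3))) = 4283*((25*3)*(-10 + (25*3)² - 75*3)) = 4283*(75*(-10 + 75² - 3*75)) = 4283*(75*(-10 + 5625 - 225)) = 4283*(75*5390) = 4283*404250 = 1731402750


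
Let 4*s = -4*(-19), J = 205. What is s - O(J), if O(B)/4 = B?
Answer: -801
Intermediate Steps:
O(B) = 4*B
s = 19 (s = (-4*(-19))/4 = (¼)*76 = 19)
s - O(J) = 19 - 4*205 = 19 - 1*820 = 19 - 820 = -801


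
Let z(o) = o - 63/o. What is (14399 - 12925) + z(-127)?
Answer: 171132/127 ≈ 1347.5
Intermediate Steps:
(14399 - 12925) + z(-127) = (14399 - 12925) + (-127 - 63/(-127)) = 1474 + (-127 - 63*(-1/127)) = 1474 + (-127 + 63/127) = 1474 - 16066/127 = 171132/127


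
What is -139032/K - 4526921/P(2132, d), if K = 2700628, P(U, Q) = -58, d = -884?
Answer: 3056380385633/39159106 ≈ 78050.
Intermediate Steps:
-139032/K - 4526921/P(2132, d) = -139032/2700628 - 4526921/(-58) = -139032*1/2700628 - 4526921*(-1/58) = -34758/675157 + 4526921/58 = 3056380385633/39159106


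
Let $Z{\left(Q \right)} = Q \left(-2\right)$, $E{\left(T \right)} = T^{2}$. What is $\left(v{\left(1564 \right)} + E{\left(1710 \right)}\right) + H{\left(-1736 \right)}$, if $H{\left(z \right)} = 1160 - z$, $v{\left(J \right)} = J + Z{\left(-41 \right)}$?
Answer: $2928642$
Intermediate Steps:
$Z{\left(Q \right)} = - 2 Q$
$v{\left(J \right)} = 82 + J$ ($v{\left(J \right)} = J - -82 = J + 82 = 82 + J$)
$\left(v{\left(1564 \right)} + E{\left(1710 \right)}\right) + H{\left(-1736 \right)} = \left(\left(82 + 1564\right) + 1710^{2}\right) + \left(1160 - -1736\right) = \left(1646 + 2924100\right) + \left(1160 + 1736\right) = 2925746 + 2896 = 2928642$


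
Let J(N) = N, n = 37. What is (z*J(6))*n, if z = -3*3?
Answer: -1998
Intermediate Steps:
z = -9
(z*J(6))*n = -9*6*37 = -54*37 = -1998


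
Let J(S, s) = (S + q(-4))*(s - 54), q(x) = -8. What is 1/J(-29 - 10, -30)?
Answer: 1/3948 ≈ 0.00025329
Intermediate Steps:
J(S, s) = (-54 + s)*(-8 + S) (J(S, s) = (S - 8)*(s - 54) = (-8 + S)*(-54 + s) = (-54 + s)*(-8 + S))
1/J(-29 - 10, -30) = 1/(432 - 54*(-29 - 10) - 8*(-30) + (-29 - 10)*(-30)) = 1/(432 - 54*(-39) + 240 - 39*(-30)) = 1/(432 + 2106 + 240 + 1170) = 1/3948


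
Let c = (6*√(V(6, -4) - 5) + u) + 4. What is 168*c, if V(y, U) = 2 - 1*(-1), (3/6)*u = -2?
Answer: 1008*I*√2 ≈ 1425.5*I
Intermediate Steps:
u = -4 (u = 2*(-2) = -4)
V(y, U) = 3 (V(y, U) = 2 + 1 = 3)
c = 6*I*√2 (c = (6*√(3 - 5) - 4) + 4 = (6*√(-2) - 4) + 4 = (6*(I*√2) - 4) + 4 = (6*I*√2 - 4) + 4 = (-4 + 6*I*√2) + 4 = 6*I*√2 ≈ 8.4853*I)
168*c = 168*(6*I*√2) = 1008*I*√2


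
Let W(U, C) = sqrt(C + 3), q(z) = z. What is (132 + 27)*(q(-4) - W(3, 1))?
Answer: -954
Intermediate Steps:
W(U, C) = sqrt(3 + C)
(132 + 27)*(q(-4) - W(3, 1)) = (132 + 27)*(-4 - sqrt(3 + 1)) = 159*(-4 - sqrt(4)) = 159*(-4 - 1*2) = 159*(-4 - 2) = 159*(-6) = -954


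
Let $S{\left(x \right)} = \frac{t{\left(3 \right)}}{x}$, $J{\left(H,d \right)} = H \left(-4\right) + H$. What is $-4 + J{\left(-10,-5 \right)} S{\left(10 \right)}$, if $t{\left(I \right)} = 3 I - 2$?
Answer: $17$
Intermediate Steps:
$t{\left(I \right)} = -2 + 3 I$
$J{\left(H,d \right)} = - 3 H$ ($J{\left(H,d \right)} = - 4 H + H = - 3 H$)
$S{\left(x \right)} = \frac{7}{x}$ ($S{\left(x \right)} = \frac{-2 + 3 \cdot 3}{x} = \frac{-2 + 9}{x} = \frac{7}{x}$)
$-4 + J{\left(-10,-5 \right)} S{\left(10 \right)} = -4 + \left(-3\right) \left(-10\right) \frac{7}{10} = -4 + 30 \cdot 7 \cdot \frac{1}{10} = -4 + 30 \cdot \frac{7}{10} = -4 + 21 = 17$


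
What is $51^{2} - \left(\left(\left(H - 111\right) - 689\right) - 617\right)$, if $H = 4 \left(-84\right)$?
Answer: $4354$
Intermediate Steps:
$H = -336$
$51^{2} - \left(\left(\left(H - 111\right) - 689\right) - 617\right) = 51^{2} - \left(\left(\left(-336 - 111\right) - 689\right) - 617\right) = 2601 - \left(\left(-447 - 689\right) - 617\right) = 2601 - \left(-1136 - 617\right) = 2601 - -1753 = 2601 + 1753 = 4354$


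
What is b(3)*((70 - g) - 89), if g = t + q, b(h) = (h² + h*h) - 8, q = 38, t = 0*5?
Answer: -570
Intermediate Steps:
t = 0
b(h) = -8 + 2*h² (b(h) = (h² + h²) - 8 = 2*h² - 8 = -8 + 2*h²)
g = 38 (g = 0 + 38 = 38)
b(3)*((70 - g) - 89) = (-8 + 2*3²)*((70 - 1*38) - 89) = (-8 + 2*9)*((70 - 38) - 89) = (-8 + 18)*(32 - 89) = 10*(-57) = -570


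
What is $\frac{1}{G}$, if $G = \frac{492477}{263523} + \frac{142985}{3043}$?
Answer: $\frac{267300163}{13059481222} \approx 0.020468$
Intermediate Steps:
$G = \frac{13059481222}{267300163}$ ($G = 492477 \cdot \frac{1}{263523} + 142985 \cdot \frac{1}{3043} = \frac{164159}{87841} + \frac{142985}{3043} = \frac{13059481222}{267300163} \approx 48.857$)
$\frac{1}{G} = \frac{1}{\frac{13059481222}{267300163}} = \frac{267300163}{13059481222}$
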